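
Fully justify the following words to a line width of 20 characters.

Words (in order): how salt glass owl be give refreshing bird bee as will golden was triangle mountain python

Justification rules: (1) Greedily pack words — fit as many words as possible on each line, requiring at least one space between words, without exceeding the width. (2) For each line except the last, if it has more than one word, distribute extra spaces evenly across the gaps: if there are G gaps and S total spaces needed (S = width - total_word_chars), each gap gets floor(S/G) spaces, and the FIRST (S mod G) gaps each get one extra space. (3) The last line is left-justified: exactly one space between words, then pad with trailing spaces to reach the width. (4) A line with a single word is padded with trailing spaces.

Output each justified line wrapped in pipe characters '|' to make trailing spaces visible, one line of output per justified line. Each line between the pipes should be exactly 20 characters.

Answer: |how  salt  glass owl|
|be  give  refreshing|
|bird   bee  as  will|
|golden  was triangle|
|mountain python     |

Derivation:
Line 1: ['how', 'salt', 'glass', 'owl'] (min_width=18, slack=2)
Line 2: ['be', 'give', 'refreshing'] (min_width=18, slack=2)
Line 3: ['bird', 'bee', 'as', 'will'] (min_width=16, slack=4)
Line 4: ['golden', 'was', 'triangle'] (min_width=19, slack=1)
Line 5: ['mountain', 'python'] (min_width=15, slack=5)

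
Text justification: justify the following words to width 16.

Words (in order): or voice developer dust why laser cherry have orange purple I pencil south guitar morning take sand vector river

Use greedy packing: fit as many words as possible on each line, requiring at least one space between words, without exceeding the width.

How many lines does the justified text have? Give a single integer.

Line 1: ['or', 'voice'] (min_width=8, slack=8)
Line 2: ['developer', 'dust'] (min_width=14, slack=2)
Line 3: ['why', 'laser', 'cherry'] (min_width=16, slack=0)
Line 4: ['have', 'orange'] (min_width=11, slack=5)
Line 5: ['purple', 'I', 'pencil'] (min_width=15, slack=1)
Line 6: ['south', 'guitar'] (min_width=12, slack=4)
Line 7: ['morning', 'take'] (min_width=12, slack=4)
Line 8: ['sand', 'vector'] (min_width=11, slack=5)
Line 9: ['river'] (min_width=5, slack=11)
Total lines: 9

Answer: 9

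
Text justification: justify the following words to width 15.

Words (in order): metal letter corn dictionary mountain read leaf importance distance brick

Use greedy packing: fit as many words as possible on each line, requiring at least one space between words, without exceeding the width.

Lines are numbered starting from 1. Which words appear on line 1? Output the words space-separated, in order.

Line 1: ['metal', 'letter'] (min_width=12, slack=3)
Line 2: ['corn', 'dictionary'] (min_width=15, slack=0)
Line 3: ['mountain', 'read'] (min_width=13, slack=2)
Line 4: ['leaf', 'importance'] (min_width=15, slack=0)
Line 5: ['distance', 'brick'] (min_width=14, slack=1)

Answer: metal letter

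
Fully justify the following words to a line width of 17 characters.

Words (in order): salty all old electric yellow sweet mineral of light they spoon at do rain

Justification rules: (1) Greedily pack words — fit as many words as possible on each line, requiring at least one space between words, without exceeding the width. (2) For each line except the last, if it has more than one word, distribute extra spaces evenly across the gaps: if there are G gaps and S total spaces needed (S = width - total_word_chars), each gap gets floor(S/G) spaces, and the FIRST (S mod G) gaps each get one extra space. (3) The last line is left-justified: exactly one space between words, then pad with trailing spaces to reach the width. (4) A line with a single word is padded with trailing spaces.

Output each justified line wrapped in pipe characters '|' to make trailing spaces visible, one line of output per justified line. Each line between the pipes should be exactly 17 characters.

Line 1: ['salty', 'all', 'old'] (min_width=13, slack=4)
Line 2: ['electric', 'yellow'] (min_width=15, slack=2)
Line 3: ['sweet', 'mineral', 'of'] (min_width=16, slack=1)
Line 4: ['light', 'they', 'spoon'] (min_width=16, slack=1)
Line 5: ['at', 'do', 'rain'] (min_width=10, slack=7)

Answer: |salty   all   old|
|electric   yellow|
|sweet  mineral of|
|light  they spoon|
|at do rain       |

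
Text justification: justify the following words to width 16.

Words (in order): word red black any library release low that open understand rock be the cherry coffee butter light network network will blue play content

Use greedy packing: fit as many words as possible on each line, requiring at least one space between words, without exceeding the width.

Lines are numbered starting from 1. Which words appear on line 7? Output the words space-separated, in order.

Line 1: ['word', 'red', 'black'] (min_width=14, slack=2)
Line 2: ['any', 'library'] (min_width=11, slack=5)
Line 3: ['release', 'low', 'that'] (min_width=16, slack=0)
Line 4: ['open', 'understand'] (min_width=15, slack=1)
Line 5: ['rock', 'be', 'the'] (min_width=11, slack=5)
Line 6: ['cherry', 'coffee'] (min_width=13, slack=3)
Line 7: ['butter', 'light'] (min_width=12, slack=4)
Line 8: ['network', 'network'] (min_width=15, slack=1)
Line 9: ['will', 'blue', 'play'] (min_width=14, slack=2)
Line 10: ['content'] (min_width=7, slack=9)

Answer: butter light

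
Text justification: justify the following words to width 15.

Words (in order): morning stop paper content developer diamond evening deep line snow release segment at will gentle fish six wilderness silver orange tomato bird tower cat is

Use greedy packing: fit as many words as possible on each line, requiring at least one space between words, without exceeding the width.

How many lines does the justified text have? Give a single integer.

Answer: 12

Derivation:
Line 1: ['morning', 'stop'] (min_width=12, slack=3)
Line 2: ['paper', 'content'] (min_width=13, slack=2)
Line 3: ['developer'] (min_width=9, slack=6)
Line 4: ['diamond', 'evening'] (min_width=15, slack=0)
Line 5: ['deep', 'line', 'snow'] (min_width=14, slack=1)
Line 6: ['release', 'segment'] (min_width=15, slack=0)
Line 7: ['at', 'will', 'gentle'] (min_width=14, slack=1)
Line 8: ['fish', 'six'] (min_width=8, slack=7)
Line 9: ['wilderness'] (min_width=10, slack=5)
Line 10: ['silver', 'orange'] (min_width=13, slack=2)
Line 11: ['tomato', 'bird'] (min_width=11, slack=4)
Line 12: ['tower', 'cat', 'is'] (min_width=12, slack=3)
Total lines: 12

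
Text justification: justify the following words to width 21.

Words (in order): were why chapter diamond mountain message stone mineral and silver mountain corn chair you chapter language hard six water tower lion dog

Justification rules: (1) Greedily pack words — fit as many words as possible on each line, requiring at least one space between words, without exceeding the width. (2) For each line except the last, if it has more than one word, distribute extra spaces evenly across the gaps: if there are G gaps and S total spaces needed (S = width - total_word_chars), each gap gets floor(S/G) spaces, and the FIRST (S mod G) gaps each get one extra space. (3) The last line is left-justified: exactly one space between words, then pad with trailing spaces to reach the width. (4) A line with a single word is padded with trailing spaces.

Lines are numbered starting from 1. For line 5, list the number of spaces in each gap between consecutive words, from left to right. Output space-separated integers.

Answer: 5 4

Derivation:
Line 1: ['were', 'why', 'chapter'] (min_width=16, slack=5)
Line 2: ['diamond', 'mountain'] (min_width=16, slack=5)
Line 3: ['message', 'stone', 'mineral'] (min_width=21, slack=0)
Line 4: ['and', 'silver', 'mountain'] (min_width=19, slack=2)
Line 5: ['corn', 'chair', 'you'] (min_width=14, slack=7)
Line 6: ['chapter', 'language', 'hard'] (min_width=21, slack=0)
Line 7: ['six', 'water', 'tower', 'lion'] (min_width=20, slack=1)
Line 8: ['dog'] (min_width=3, slack=18)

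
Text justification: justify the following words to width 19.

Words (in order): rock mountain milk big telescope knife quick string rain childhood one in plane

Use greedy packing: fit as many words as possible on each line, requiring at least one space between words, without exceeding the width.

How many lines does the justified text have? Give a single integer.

Line 1: ['rock', 'mountain', 'milk'] (min_width=18, slack=1)
Line 2: ['big', 'telescope', 'knife'] (min_width=19, slack=0)
Line 3: ['quick', 'string', 'rain'] (min_width=17, slack=2)
Line 4: ['childhood', 'one', 'in'] (min_width=16, slack=3)
Line 5: ['plane'] (min_width=5, slack=14)
Total lines: 5

Answer: 5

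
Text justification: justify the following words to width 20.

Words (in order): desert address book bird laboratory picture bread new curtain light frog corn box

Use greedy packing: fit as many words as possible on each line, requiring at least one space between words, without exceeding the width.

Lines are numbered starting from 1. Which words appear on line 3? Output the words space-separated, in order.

Line 1: ['desert', 'address', 'book'] (min_width=19, slack=1)
Line 2: ['bird', 'laboratory'] (min_width=15, slack=5)
Line 3: ['picture', 'bread', 'new'] (min_width=17, slack=3)
Line 4: ['curtain', 'light', 'frog'] (min_width=18, slack=2)
Line 5: ['corn', 'box'] (min_width=8, slack=12)

Answer: picture bread new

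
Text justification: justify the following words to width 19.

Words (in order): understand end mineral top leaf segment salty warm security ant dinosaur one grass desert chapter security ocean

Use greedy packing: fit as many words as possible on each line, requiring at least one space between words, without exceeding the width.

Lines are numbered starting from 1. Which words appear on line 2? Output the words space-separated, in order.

Line 1: ['understand', 'end'] (min_width=14, slack=5)
Line 2: ['mineral', 'top', 'leaf'] (min_width=16, slack=3)
Line 3: ['segment', 'salty', 'warm'] (min_width=18, slack=1)
Line 4: ['security', 'ant'] (min_width=12, slack=7)
Line 5: ['dinosaur', 'one', 'grass'] (min_width=18, slack=1)
Line 6: ['desert', 'chapter'] (min_width=14, slack=5)
Line 7: ['security', 'ocean'] (min_width=14, slack=5)

Answer: mineral top leaf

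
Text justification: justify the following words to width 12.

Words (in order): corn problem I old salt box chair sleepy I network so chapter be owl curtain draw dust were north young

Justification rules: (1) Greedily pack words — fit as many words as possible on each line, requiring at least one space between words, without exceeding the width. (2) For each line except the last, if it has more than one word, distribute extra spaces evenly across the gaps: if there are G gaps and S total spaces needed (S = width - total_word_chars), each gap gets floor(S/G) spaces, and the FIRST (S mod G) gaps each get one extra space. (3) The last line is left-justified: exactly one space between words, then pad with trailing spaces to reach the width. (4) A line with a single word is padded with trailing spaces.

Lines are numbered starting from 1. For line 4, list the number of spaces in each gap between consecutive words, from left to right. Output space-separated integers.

Line 1: ['corn', 'problem'] (min_width=12, slack=0)
Line 2: ['I', 'old', 'salt'] (min_width=10, slack=2)
Line 3: ['box', 'chair'] (min_width=9, slack=3)
Line 4: ['sleepy', 'I'] (min_width=8, slack=4)
Line 5: ['network', 'so'] (min_width=10, slack=2)
Line 6: ['chapter', 'be'] (min_width=10, slack=2)
Line 7: ['owl', 'curtain'] (min_width=11, slack=1)
Line 8: ['draw', 'dust'] (min_width=9, slack=3)
Line 9: ['were', 'north'] (min_width=10, slack=2)
Line 10: ['young'] (min_width=5, slack=7)

Answer: 5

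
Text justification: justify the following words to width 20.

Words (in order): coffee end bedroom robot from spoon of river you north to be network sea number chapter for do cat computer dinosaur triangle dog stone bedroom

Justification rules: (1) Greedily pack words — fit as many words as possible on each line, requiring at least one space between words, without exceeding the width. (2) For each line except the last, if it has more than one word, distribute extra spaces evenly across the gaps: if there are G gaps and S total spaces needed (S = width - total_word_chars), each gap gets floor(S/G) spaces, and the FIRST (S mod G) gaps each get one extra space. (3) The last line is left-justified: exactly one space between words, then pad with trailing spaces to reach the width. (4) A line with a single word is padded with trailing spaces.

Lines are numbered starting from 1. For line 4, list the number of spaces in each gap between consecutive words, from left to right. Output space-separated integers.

Line 1: ['coffee', 'end', 'bedroom'] (min_width=18, slack=2)
Line 2: ['robot', 'from', 'spoon', 'of'] (min_width=19, slack=1)
Line 3: ['river', 'you', 'north', 'to'] (min_width=18, slack=2)
Line 4: ['be', 'network', 'sea'] (min_width=14, slack=6)
Line 5: ['number', 'chapter', 'for'] (min_width=18, slack=2)
Line 6: ['do', 'cat', 'computer'] (min_width=15, slack=5)
Line 7: ['dinosaur', 'triangle'] (min_width=17, slack=3)
Line 8: ['dog', 'stone', 'bedroom'] (min_width=17, slack=3)

Answer: 4 4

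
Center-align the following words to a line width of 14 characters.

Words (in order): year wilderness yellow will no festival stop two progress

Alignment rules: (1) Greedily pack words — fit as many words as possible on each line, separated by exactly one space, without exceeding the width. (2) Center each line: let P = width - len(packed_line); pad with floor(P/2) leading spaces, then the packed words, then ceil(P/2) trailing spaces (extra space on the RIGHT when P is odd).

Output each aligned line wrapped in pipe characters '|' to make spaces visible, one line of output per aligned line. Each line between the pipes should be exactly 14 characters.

Line 1: ['year'] (min_width=4, slack=10)
Line 2: ['wilderness'] (min_width=10, slack=4)
Line 3: ['yellow', 'will', 'no'] (min_width=14, slack=0)
Line 4: ['festival', 'stop'] (min_width=13, slack=1)
Line 5: ['two', 'progress'] (min_width=12, slack=2)

Answer: |     year     |
|  wilderness  |
|yellow will no|
|festival stop |
| two progress |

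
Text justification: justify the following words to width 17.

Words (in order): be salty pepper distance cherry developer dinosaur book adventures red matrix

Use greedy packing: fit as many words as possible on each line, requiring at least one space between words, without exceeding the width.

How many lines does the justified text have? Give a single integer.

Line 1: ['be', 'salty', 'pepper'] (min_width=15, slack=2)
Line 2: ['distance', 'cherry'] (min_width=15, slack=2)
Line 3: ['developer'] (min_width=9, slack=8)
Line 4: ['dinosaur', 'book'] (min_width=13, slack=4)
Line 5: ['adventures', 'red'] (min_width=14, slack=3)
Line 6: ['matrix'] (min_width=6, slack=11)
Total lines: 6

Answer: 6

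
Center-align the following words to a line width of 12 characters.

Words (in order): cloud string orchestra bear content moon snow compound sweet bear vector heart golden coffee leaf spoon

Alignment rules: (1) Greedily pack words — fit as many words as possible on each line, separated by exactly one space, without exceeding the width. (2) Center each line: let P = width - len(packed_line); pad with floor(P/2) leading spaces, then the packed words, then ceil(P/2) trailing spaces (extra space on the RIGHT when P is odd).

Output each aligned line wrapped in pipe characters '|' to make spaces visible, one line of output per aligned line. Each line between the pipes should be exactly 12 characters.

Line 1: ['cloud', 'string'] (min_width=12, slack=0)
Line 2: ['orchestra'] (min_width=9, slack=3)
Line 3: ['bear', 'content'] (min_width=12, slack=0)
Line 4: ['moon', 'snow'] (min_width=9, slack=3)
Line 5: ['compound'] (min_width=8, slack=4)
Line 6: ['sweet', 'bear'] (min_width=10, slack=2)
Line 7: ['vector', 'heart'] (min_width=12, slack=0)
Line 8: ['golden'] (min_width=6, slack=6)
Line 9: ['coffee', 'leaf'] (min_width=11, slack=1)
Line 10: ['spoon'] (min_width=5, slack=7)

Answer: |cloud string|
| orchestra  |
|bear content|
| moon snow  |
|  compound  |
| sweet bear |
|vector heart|
|   golden   |
|coffee leaf |
|   spoon    |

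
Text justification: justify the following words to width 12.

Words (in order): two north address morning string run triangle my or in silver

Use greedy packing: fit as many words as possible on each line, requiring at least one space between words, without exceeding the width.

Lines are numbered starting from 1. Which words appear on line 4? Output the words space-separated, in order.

Answer: string run

Derivation:
Line 1: ['two', 'north'] (min_width=9, slack=3)
Line 2: ['address'] (min_width=7, slack=5)
Line 3: ['morning'] (min_width=7, slack=5)
Line 4: ['string', 'run'] (min_width=10, slack=2)
Line 5: ['triangle', 'my'] (min_width=11, slack=1)
Line 6: ['or', 'in', 'silver'] (min_width=12, slack=0)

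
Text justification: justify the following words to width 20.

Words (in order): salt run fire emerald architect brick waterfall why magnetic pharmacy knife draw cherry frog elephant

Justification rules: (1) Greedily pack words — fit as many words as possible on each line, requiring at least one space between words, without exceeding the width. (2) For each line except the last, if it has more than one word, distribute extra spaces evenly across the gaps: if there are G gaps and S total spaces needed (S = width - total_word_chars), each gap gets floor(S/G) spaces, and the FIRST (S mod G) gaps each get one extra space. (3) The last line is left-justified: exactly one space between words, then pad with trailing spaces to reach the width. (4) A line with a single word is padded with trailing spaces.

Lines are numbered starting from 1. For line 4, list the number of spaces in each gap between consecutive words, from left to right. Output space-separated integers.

Line 1: ['salt', 'run', 'fire'] (min_width=13, slack=7)
Line 2: ['emerald', 'architect'] (min_width=17, slack=3)
Line 3: ['brick', 'waterfall', 'why'] (min_width=19, slack=1)
Line 4: ['magnetic', 'pharmacy'] (min_width=17, slack=3)
Line 5: ['knife', 'draw', 'cherry'] (min_width=17, slack=3)
Line 6: ['frog', 'elephant'] (min_width=13, slack=7)

Answer: 4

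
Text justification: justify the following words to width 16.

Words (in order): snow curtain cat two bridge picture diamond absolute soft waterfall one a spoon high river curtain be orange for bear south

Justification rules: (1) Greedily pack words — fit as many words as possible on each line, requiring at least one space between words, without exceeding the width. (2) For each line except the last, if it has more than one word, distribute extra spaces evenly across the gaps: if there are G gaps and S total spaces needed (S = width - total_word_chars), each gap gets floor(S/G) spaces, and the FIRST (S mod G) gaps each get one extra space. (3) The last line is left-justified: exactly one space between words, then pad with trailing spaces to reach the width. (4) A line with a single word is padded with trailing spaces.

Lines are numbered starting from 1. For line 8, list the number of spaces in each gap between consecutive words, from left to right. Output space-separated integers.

Line 1: ['snow', 'curtain', 'cat'] (min_width=16, slack=0)
Line 2: ['two', 'bridge'] (min_width=10, slack=6)
Line 3: ['picture', 'diamond'] (min_width=15, slack=1)
Line 4: ['absolute', 'soft'] (min_width=13, slack=3)
Line 5: ['waterfall', 'one', 'a'] (min_width=15, slack=1)
Line 6: ['spoon', 'high', 'river'] (min_width=16, slack=0)
Line 7: ['curtain', 'be'] (min_width=10, slack=6)
Line 8: ['orange', 'for', 'bear'] (min_width=15, slack=1)
Line 9: ['south'] (min_width=5, slack=11)

Answer: 2 1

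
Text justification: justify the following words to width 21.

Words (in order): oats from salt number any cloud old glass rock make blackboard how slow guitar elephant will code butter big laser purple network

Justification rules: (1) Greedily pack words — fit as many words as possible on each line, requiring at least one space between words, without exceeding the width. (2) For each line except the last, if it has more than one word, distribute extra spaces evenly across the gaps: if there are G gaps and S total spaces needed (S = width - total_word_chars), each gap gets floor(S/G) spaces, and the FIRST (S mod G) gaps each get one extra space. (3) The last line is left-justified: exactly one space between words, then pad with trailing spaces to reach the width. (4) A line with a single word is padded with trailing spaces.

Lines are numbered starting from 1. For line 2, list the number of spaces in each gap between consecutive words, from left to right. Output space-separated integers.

Line 1: ['oats', 'from', 'salt', 'number'] (min_width=21, slack=0)
Line 2: ['any', 'cloud', 'old', 'glass'] (min_width=19, slack=2)
Line 3: ['rock', 'make', 'blackboard'] (min_width=20, slack=1)
Line 4: ['how', 'slow', 'guitar'] (min_width=15, slack=6)
Line 5: ['elephant', 'will', 'code'] (min_width=18, slack=3)
Line 6: ['butter', 'big', 'laser'] (min_width=16, slack=5)
Line 7: ['purple', 'network'] (min_width=14, slack=7)

Answer: 2 2 1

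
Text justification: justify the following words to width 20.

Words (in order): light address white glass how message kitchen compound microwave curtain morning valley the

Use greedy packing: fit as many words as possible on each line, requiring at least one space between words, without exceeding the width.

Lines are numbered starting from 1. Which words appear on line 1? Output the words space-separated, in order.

Answer: light address white

Derivation:
Line 1: ['light', 'address', 'white'] (min_width=19, slack=1)
Line 2: ['glass', 'how', 'message'] (min_width=17, slack=3)
Line 3: ['kitchen', 'compound'] (min_width=16, slack=4)
Line 4: ['microwave', 'curtain'] (min_width=17, slack=3)
Line 5: ['morning', 'valley', 'the'] (min_width=18, slack=2)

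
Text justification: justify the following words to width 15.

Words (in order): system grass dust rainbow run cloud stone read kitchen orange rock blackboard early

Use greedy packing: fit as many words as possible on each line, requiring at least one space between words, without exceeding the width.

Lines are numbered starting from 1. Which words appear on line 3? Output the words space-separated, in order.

Line 1: ['system', 'grass'] (min_width=12, slack=3)
Line 2: ['dust', 'rainbow'] (min_width=12, slack=3)
Line 3: ['run', 'cloud', 'stone'] (min_width=15, slack=0)
Line 4: ['read', 'kitchen'] (min_width=12, slack=3)
Line 5: ['orange', 'rock'] (min_width=11, slack=4)
Line 6: ['blackboard'] (min_width=10, slack=5)
Line 7: ['early'] (min_width=5, slack=10)

Answer: run cloud stone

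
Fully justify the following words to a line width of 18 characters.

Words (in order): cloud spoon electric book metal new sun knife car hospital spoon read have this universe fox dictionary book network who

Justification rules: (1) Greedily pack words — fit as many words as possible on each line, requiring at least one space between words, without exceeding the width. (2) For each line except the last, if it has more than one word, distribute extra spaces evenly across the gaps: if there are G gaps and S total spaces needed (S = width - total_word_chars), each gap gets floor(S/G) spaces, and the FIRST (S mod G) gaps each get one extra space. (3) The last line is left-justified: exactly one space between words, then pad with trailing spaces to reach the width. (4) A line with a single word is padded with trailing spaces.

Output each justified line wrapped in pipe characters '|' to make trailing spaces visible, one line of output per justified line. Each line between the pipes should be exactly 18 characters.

Line 1: ['cloud', 'spoon'] (min_width=11, slack=7)
Line 2: ['electric', 'book'] (min_width=13, slack=5)
Line 3: ['metal', 'new', 'sun'] (min_width=13, slack=5)
Line 4: ['knife', 'car', 'hospital'] (min_width=18, slack=0)
Line 5: ['spoon', 'read', 'have'] (min_width=15, slack=3)
Line 6: ['this', 'universe', 'fox'] (min_width=17, slack=1)
Line 7: ['dictionary', 'book'] (min_width=15, slack=3)
Line 8: ['network', 'who'] (min_width=11, slack=7)

Answer: |cloud        spoon|
|electric      book|
|metal    new   sun|
|knife car hospital|
|spoon   read  have|
|this  universe fox|
|dictionary    book|
|network who       |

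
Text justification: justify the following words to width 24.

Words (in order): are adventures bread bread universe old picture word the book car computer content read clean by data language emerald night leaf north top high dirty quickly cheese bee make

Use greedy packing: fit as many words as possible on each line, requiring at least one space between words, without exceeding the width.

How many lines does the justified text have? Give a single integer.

Line 1: ['are', 'adventures', 'bread'] (min_width=20, slack=4)
Line 2: ['bread', 'universe', 'old'] (min_width=18, slack=6)
Line 3: ['picture', 'word', 'the', 'book'] (min_width=21, slack=3)
Line 4: ['car', 'computer', 'content'] (min_width=20, slack=4)
Line 5: ['read', 'clean', 'by', 'data'] (min_width=18, slack=6)
Line 6: ['language', 'emerald', 'night'] (min_width=22, slack=2)
Line 7: ['leaf', 'north', 'top', 'high'] (min_width=19, slack=5)
Line 8: ['dirty', 'quickly', 'cheese', 'bee'] (min_width=24, slack=0)
Line 9: ['make'] (min_width=4, slack=20)
Total lines: 9

Answer: 9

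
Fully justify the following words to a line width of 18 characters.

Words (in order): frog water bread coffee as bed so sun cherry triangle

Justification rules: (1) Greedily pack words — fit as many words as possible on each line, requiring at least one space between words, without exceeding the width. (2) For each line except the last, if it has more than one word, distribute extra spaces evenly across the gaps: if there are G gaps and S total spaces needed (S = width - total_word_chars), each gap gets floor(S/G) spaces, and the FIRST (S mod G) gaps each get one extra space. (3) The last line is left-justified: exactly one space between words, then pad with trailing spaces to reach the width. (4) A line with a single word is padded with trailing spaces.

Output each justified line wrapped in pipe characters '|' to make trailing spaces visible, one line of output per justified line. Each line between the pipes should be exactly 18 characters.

Line 1: ['frog', 'water', 'bread'] (min_width=16, slack=2)
Line 2: ['coffee', 'as', 'bed', 'so'] (min_width=16, slack=2)
Line 3: ['sun', 'cherry'] (min_width=10, slack=8)
Line 4: ['triangle'] (min_width=8, slack=10)

Answer: |frog  water  bread|
|coffee  as  bed so|
|sun         cherry|
|triangle          |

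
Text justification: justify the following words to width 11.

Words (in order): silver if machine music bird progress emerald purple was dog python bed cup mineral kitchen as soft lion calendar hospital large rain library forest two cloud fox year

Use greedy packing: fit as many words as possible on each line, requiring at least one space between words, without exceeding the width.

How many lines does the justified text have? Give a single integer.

Answer: 18

Derivation:
Line 1: ['silver', 'if'] (min_width=9, slack=2)
Line 2: ['machine'] (min_width=7, slack=4)
Line 3: ['music', 'bird'] (min_width=10, slack=1)
Line 4: ['progress'] (min_width=8, slack=3)
Line 5: ['emerald'] (min_width=7, slack=4)
Line 6: ['purple', 'was'] (min_width=10, slack=1)
Line 7: ['dog', 'python'] (min_width=10, slack=1)
Line 8: ['bed', 'cup'] (min_width=7, slack=4)
Line 9: ['mineral'] (min_width=7, slack=4)
Line 10: ['kitchen', 'as'] (min_width=10, slack=1)
Line 11: ['soft', 'lion'] (min_width=9, slack=2)
Line 12: ['calendar'] (min_width=8, slack=3)
Line 13: ['hospital'] (min_width=8, slack=3)
Line 14: ['large', 'rain'] (min_width=10, slack=1)
Line 15: ['library'] (min_width=7, slack=4)
Line 16: ['forest', 'two'] (min_width=10, slack=1)
Line 17: ['cloud', 'fox'] (min_width=9, slack=2)
Line 18: ['year'] (min_width=4, slack=7)
Total lines: 18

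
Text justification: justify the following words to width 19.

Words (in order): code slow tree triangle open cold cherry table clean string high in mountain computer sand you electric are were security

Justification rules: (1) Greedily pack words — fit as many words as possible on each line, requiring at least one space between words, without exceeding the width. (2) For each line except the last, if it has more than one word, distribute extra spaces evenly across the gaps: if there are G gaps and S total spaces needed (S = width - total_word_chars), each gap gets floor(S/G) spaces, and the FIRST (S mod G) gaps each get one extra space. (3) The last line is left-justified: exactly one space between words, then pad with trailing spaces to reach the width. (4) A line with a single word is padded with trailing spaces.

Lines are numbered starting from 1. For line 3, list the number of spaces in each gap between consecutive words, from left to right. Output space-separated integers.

Answer: 2 1

Derivation:
Line 1: ['code', 'slow', 'tree'] (min_width=14, slack=5)
Line 2: ['triangle', 'open', 'cold'] (min_width=18, slack=1)
Line 3: ['cherry', 'table', 'clean'] (min_width=18, slack=1)
Line 4: ['string', 'high', 'in'] (min_width=14, slack=5)
Line 5: ['mountain', 'computer'] (min_width=17, slack=2)
Line 6: ['sand', 'you', 'electric'] (min_width=17, slack=2)
Line 7: ['are', 'were', 'security'] (min_width=17, slack=2)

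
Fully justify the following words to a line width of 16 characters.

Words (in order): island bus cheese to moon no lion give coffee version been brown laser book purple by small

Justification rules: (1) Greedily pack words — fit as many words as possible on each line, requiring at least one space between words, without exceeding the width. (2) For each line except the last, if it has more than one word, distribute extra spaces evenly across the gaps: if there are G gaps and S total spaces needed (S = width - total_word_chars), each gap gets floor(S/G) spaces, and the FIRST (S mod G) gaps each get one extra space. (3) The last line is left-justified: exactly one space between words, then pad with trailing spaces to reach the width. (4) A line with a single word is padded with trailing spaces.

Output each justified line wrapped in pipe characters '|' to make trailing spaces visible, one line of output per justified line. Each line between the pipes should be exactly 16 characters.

Line 1: ['island', 'bus'] (min_width=10, slack=6)
Line 2: ['cheese', 'to', 'moon'] (min_width=14, slack=2)
Line 3: ['no', 'lion', 'give'] (min_width=12, slack=4)
Line 4: ['coffee', 'version'] (min_width=14, slack=2)
Line 5: ['been', 'brown', 'laser'] (min_width=16, slack=0)
Line 6: ['book', 'purple', 'by'] (min_width=14, slack=2)
Line 7: ['small'] (min_width=5, slack=11)

Answer: |island       bus|
|cheese  to  moon|
|no   lion   give|
|coffee   version|
|been brown laser|
|book  purple  by|
|small           |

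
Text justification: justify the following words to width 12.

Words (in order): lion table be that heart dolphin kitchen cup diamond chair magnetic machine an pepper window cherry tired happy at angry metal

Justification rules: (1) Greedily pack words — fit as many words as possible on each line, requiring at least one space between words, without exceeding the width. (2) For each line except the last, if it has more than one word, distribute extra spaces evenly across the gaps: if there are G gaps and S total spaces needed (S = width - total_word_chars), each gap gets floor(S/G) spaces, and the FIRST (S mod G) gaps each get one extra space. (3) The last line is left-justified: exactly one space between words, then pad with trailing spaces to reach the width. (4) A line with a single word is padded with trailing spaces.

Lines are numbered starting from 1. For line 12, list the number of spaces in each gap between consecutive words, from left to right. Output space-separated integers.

Answer: 1

Derivation:
Line 1: ['lion', 'table'] (min_width=10, slack=2)
Line 2: ['be', 'that'] (min_width=7, slack=5)
Line 3: ['heart'] (min_width=5, slack=7)
Line 4: ['dolphin'] (min_width=7, slack=5)
Line 5: ['kitchen', 'cup'] (min_width=11, slack=1)
Line 6: ['diamond'] (min_width=7, slack=5)
Line 7: ['chair'] (min_width=5, slack=7)
Line 8: ['magnetic'] (min_width=8, slack=4)
Line 9: ['machine', 'an'] (min_width=10, slack=2)
Line 10: ['pepper'] (min_width=6, slack=6)
Line 11: ['window'] (min_width=6, slack=6)
Line 12: ['cherry', 'tired'] (min_width=12, slack=0)
Line 13: ['happy', 'at'] (min_width=8, slack=4)
Line 14: ['angry', 'metal'] (min_width=11, slack=1)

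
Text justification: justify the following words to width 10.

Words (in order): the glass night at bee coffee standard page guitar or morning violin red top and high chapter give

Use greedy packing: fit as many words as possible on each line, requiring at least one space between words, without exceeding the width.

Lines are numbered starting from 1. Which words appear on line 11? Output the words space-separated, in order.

Answer: chapter

Derivation:
Line 1: ['the', 'glass'] (min_width=9, slack=1)
Line 2: ['night', 'at'] (min_width=8, slack=2)
Line 3: ['bee', 'coffee'] (min_width=10, slack=0)
Line 4: ['standard'] (min_width=8, slack=2)
Line 5: ['page'] (min_width=4, slack=6)
Line 6: ['guitar', 'or'] (min_width=9, slack=1)
Line 7: ['morning'] (min_width=7, slack=3)
Line 8: ['violin', 'red'] (min_width=10, slack=0)
Line 9: ['top', 'and'] (min_width=7, slack=3)
Line 10: ['high'] (min_width=4, slack=6)
Line 11: ['chapter'] (min_width=7, slack=3)
Line 12: ['give'] (min_width=4, slack=6)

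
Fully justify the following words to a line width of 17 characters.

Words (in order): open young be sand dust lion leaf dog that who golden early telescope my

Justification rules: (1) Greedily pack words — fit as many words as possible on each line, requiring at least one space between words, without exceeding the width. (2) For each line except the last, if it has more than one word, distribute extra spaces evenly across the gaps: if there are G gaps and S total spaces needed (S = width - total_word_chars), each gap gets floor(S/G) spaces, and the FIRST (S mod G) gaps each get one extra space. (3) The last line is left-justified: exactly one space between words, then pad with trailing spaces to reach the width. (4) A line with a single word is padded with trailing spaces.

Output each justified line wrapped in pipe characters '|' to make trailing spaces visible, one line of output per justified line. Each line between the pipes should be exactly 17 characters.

Line 1: ['open', 'young', 'be'] (min_width=13, slack=4)
Line 2: ['sand', 'dust', 'lion'] (min_width=14, slack=3)
Line 3: ['leaf', 'dog', 'that', 'who'] (min_width=17, slack=0)
Line 4: ['golden', 'early'] (min_width=12, slack=5)
Line 5: ['telescope', 'my'] (min_width=12, slack=5)

Answer: |open   young   be|
|sand   dust  lion|
|leaf dog that who|
|golden      early|
|telescope my     |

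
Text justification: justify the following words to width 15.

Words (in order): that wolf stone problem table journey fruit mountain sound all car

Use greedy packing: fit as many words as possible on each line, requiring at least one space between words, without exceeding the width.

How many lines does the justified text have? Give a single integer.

Line 1: ['that', 'wolf', 'stone'] (min_width=15, slack=0)
Line 2: ['problem', 'table'] (min_width=13, slack=2)
Line 3: ['journey', 'fruit'] (min_width=13, slack=2)
Line 4: ['mountain', 'sound'] (min_width=14, slack=1)
Line 5: ['all', 'car'] (min_width=7, slack=8)
Total lines: 5

Answer: 5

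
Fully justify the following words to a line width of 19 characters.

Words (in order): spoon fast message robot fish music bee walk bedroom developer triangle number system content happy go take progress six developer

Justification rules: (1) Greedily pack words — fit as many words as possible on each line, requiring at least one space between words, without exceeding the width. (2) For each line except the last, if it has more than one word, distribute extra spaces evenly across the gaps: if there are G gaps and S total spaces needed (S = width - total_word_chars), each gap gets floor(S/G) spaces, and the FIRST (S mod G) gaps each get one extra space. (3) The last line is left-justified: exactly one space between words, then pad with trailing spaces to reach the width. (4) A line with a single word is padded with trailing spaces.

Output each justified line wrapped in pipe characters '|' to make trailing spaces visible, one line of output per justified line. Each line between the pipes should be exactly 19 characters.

Line 1: ['spoon', 'fast', 'message'] (min_width=18, slack=1)
Line 2: ['robot', 'fish', 'music'] (min_width=16, slack=3)
Line 3: ['bee', 'walk', 'bedroom'] (min_width=16, slack=3)
Line 4: ['developer', 'triangle'] (min_width=18, slack=1)
Line 5: ['number', 'system'] (min_width=13, slack=6)
Line 6: ['content', 'happy', 'go'] (min_width=16, slack=3)
Line 7: ['take', 'progress', 'six'] (min_width=17, slack=2)
Line 8: ['developer'] (min_width=9, slack=10)

Answer: |spoon  fast message|
|robot   fish  music|
|bee   walk  bedroom|
|developer  triangle|
|number       system|
|content   happy  go|
|take  progress  six|
|developer          |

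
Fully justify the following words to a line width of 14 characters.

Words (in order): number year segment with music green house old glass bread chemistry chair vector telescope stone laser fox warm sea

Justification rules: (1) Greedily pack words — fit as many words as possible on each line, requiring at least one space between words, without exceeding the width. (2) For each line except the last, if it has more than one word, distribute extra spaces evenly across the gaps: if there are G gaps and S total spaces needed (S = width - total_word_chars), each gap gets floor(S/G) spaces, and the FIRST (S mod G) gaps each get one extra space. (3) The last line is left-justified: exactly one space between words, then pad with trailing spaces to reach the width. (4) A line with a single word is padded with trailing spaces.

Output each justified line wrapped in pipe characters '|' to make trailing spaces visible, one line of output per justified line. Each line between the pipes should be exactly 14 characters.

Line 1: ['number', 'year'] (min_width=11, slack=3)
Line 2: ['segment', 'with'] (min_width=12, slack=2)
Line 3: ['music', 'green'] (min_width=11, slack=3)
Line 4: ['house', 'old'] (min_width=9, slack=5)
Line 5: ['glass', 'bread'] (min_width=11, slack=3)
Line 6: ['chemistry'] (min_width=9, slack=5)
Line 7: ['chair', 'vector'] (min_width=12, slack=2)
Line 8: ['telescope'] (min_width=9, slack=5)
Line 9: ['stone', 'laser'] (min_width=11, slack=3)
Line 10: ['fox', 'warm', 'sea'] (min_width=12, slack=2)

Answer: |number    year|
|segment   with|
|music    green|
|house      old|
|glass    bread|
|chemistry     |
|chair   vector|
|telescope     |
|stone    laser|
|fox warm sea  |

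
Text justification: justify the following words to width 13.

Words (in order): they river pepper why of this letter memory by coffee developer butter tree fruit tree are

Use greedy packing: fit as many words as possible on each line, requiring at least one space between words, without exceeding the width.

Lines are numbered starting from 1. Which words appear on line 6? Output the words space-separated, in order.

Answer: developer

Derivation:
Line 1: ['they', 'river'] (min_width=10, slack=3)
Line 2: ['pepper', 'why', 'of'] (min_width=13, slack=0)
Line 3: ['this', 'letter'] (min_width=11, slack=2)
Line 4: ['memory', 'by'] (min_width=9, slack=4)
Line 5: ['coffee'] (min_width=6, slack=7)
Line 6: ['developer'] (min_width=9, slack=4)
Line 7: ['butter', 'tree'] (min_width=11, slack=2)
Line 8: ['fruit', 'tree'] (min_width=10, slack=3)
Line 9: ['are'] (min_width=3, slack=10)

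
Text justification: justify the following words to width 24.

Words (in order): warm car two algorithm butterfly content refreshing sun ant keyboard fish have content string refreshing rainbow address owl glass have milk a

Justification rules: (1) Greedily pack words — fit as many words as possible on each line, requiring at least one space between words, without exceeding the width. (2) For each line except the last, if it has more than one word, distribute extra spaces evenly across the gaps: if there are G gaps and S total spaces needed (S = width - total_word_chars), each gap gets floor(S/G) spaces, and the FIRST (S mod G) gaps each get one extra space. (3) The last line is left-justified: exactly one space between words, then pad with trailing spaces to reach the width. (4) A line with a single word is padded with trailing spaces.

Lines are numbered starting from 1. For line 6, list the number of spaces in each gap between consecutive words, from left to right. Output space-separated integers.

Line 1: ['warm', 'car', 'two', 'algorithm'] (min_width=22, slack=2)
Line 2: ['butterfly', 'content'] (min_width=17, slack=7)
Line 3: ['refreshing', 'sun', 'ant'] (min_width=18, slack=6)
Line 4: ['keyboard', 'fish', 'have'] (min_width=18, slack=6)
Line 5: ['content', 'string'] (min_width=14, slack=10)
Line 6: ['refreshing', 'rainbow'] (min_width=18, slack=6)
Line 7: ['address', 'owl', 'glass', 'have'] (min_width=22, slack=2)
Line 8: ['milk', 'a'] (min_width=6, slack=18)

Answer: 7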